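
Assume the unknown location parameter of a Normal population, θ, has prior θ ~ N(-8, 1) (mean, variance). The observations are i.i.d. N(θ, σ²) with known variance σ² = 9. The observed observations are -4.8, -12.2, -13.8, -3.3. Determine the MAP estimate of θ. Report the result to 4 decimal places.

θ̂_MAP = -8.1615

n = 4; x̄ = ((-4.8) + (-12.2) + (-13.8) + (-3.3))/4 = -34.1/4 = -8.525.
For a Normal prior and Normal likelihood with known variance, the posterior is Normal; its mode equals its mean, the precision-weighted average.
Prior precision 1/σ₀² = 1/1 = 1; data precision n/σ² = 4/9.
θ̂ = (1·(-8) + (4/9)·(-8.525)) / (1 + 4/9) = (-1061/90)/(13/9) = -1061/130 ≈ -8.1615.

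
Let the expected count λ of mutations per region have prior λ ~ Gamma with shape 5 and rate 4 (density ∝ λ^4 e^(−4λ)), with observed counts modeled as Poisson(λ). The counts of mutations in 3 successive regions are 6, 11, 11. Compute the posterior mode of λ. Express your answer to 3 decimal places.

Σxᵢ = 6+11+11 = 28, with n = 3.
Posterior ∝ λ^4e^(−4λ) · λ^28e^(−3λ) = λ^32e^(−7λ), i.e. Gamma(shape=33, rate=7).
The mode of a Gamma(a, b) with a ≥ 1 (shape–rate) is (a−1)/b = 32/7 ≈ 4.571.

λ̂_MAP = 4.571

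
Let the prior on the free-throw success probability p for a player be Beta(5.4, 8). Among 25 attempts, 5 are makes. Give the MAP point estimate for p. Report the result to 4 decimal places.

p̂_MAP = 0.2582

Prior: Beta(5.4, 8).
Data: 5 successes in 25 trials. The binomial likelihood contributes p^5(1−p)^20, so the posterior is Beta(5.4+5, 8+20) = Beta(10.4, 28).
For Beta(a, b) with a, b > 1 the mode is (a−1)/(a+b−2) = 9.4/36.4 ≈ 0.2582.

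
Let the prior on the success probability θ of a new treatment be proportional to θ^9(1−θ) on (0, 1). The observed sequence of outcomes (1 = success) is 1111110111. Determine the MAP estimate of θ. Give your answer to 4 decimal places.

θ̂_MAP = 0.9000

The prior density ∝ θ^9(1−θ)^1 is the kernel of Beta(10, 2).
Data: 9 successes in 10 trials (from the sequence). The binomial likelihood contributes θ^9(1−θ)^1, so the posterior is Beta(10+9, 2+1) = Beta(19, 3).
For Beta(a, b) with a, b > 1 the mode is (a−1)/(a+b−2) = 18/20 ≈ 0.9000.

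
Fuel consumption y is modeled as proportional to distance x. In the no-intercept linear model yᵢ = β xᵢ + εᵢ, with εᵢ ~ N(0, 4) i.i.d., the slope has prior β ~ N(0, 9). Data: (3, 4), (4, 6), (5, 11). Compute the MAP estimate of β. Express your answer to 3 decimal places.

β̂_MAP = 1.804

log p(β | y) = −Σ(yᵢ − βxᵢ)²/(2·4) − β²/(2·9) + const.
Setting the derivative to zero: Σxᵢ(yᵢ − βxᵢ)/4 − β/9 = 0, so β = Σxᵢyᵢ / (Σxᵢ² + σ²/τ²).
Σxᵢyᵢ = 3·4 + 4·6 + 5·11 = 91; Σxᵢ² = 50; σ²/τ² = 4/9.
β̂_MAP = 91 / (50 + 4/9) = 91/(454/9) = 819/454 ≈ 1.804.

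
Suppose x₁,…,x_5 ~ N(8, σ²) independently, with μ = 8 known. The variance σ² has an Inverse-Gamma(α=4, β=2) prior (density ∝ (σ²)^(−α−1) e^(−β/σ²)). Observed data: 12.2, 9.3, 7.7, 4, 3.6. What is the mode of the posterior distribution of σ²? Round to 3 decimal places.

Sum of squared deviations about the known mean: SS = (12.2−8)² + (9.3−8)² + (7.7−8)² + (4−8)² + (3.6−8)² = 54.78.
The Normal likelihood contributes (σ²)^(−n/2) exp(−SS/(2σ²)), so the posterior is Inverse-Gamma(α + n/2, β + SS/2) = Inverse-Gamma(6.5, 29.39).
The mode of Inverse-Gamma(a, b) is b/(a+1) = 29.39/7.5 ≈ 3.919.

σ̂²_MAP = 3.919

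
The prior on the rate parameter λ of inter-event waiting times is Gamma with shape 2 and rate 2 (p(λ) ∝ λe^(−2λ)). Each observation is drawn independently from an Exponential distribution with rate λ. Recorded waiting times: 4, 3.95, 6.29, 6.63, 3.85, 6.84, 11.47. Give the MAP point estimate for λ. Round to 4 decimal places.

The Exponential(rate=λ) likelihood is ∝ λ^n e^(−λΣtᵢ). Here n = 7 and Σtᵢ = 4 + 3.95 + 6.29 + 6.63 + 3.85 + 6.84 + 11.47 = 43.03.
Posterior ∝ λe^(−2λ) · λ^7e^(−43.03λ) = λ^8e^(−45.03λ), i.e. Gamma(9, 45.03).
Mode = (a−1)/b = 8/45.03 ≈ 0.1777.

λ̂_MAP = 0.1777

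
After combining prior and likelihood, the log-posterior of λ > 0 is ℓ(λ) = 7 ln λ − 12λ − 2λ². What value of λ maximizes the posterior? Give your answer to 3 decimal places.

ℓ'(λ) = 7/λ − 12 − 4λ. Setting this to zero and multiplying by λ: 4λ² + 12λ − 7 = 0.
λ = (−12 + √(12² + 4·4·7)) / (2·4) = (−12 + √256) / 8 = (−12 + 16)/8 = 1/2.
ℓ''(λ) = −7/λ² − 4 < 0, confirming a maximum.

λ̂_MAP = 0.500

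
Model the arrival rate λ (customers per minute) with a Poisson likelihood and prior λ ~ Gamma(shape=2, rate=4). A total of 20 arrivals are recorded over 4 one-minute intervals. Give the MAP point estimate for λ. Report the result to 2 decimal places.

λ̂_MAP = 2.63

Σxᵢ = 20, n = 4.
Posterior ∝ λe^(−4λ) · λ^20e^(−4λ) = λ^21e^(−8λ), i.e. Gamma(shape=22, rate=8).
The mode of a Gamma(a, b) with a ≥ 1 (shape–rate) is (a−1)/b = 21/8 ≈ 2.63.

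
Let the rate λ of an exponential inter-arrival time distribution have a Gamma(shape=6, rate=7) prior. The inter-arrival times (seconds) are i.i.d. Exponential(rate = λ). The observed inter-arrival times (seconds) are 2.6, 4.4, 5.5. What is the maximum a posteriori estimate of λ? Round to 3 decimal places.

λ̂_MAP = 0.410

The Exponential(rate=λ) likelihood is ∝ λ^n e^(−λΣtᵢ). Here n = 3 and Σtᵢ = 2.6 + 4.4 + 5.5 = 12.5.
Posterior ∝ λ^5e^(−7λ) · λ^3e^(−12.5λ) = λ^8e^(−19.5λ), i.e. Gamma(9, 19.5).
Mode = (a−1)/b = 8/19.5 ≈ 0.410.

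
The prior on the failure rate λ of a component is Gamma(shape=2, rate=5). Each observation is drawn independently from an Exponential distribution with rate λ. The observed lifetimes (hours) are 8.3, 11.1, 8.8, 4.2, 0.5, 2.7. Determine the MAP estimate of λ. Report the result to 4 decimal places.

λ̂_MAP = 0.1724

The Exponential(rate=λ) likelihood is ∝ λ^n e^(−λΣtᵢ). Here n = 6 and Σtᵢ = 8.3 + 11.1 + 8.8 + 4.2 + 0.5 + 2.7 = 35.6.
Posterior ∝ λe^(−5λ) · λ^6e^(−35.6λ) = λ^7e^(−40.6λ), i.e. Gamma(8, 40.6).
Mode = (a−1)/b = 7/40.6 ≈ 0.1724.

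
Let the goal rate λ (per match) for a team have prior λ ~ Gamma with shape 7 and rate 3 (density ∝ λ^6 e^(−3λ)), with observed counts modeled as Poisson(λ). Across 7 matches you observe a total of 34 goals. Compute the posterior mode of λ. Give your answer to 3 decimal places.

λ̂_MAP = 4.000

Σxᵢ = 34, n = 7.
Posterior ∝ λ^6e^(−3λ) · λ^34e^(−7λ) = λ^40e^(−10λ), i.e. Gamma(shape=41, rate=10).
The mode of a Gamma(a, b) with a ≥ 1 (shape–rate) is (a−1)/b = 40/10 ≈ 4.000.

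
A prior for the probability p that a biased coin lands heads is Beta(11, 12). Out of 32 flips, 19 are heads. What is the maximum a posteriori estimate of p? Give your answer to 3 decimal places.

Prior: Beta(11, 12).
Data: 19 successes in 32 trials. The binomial likelihood contributes p^19(1−p)^13, so the posterior is Beta(11+19, 12+13) = Beta(30, 25).
For Beta(a, b) with a, b > 1 the mode is (a−1)/(a+b−2) = 29/53 ≈ 0.547.

p̂_MAP = 0.547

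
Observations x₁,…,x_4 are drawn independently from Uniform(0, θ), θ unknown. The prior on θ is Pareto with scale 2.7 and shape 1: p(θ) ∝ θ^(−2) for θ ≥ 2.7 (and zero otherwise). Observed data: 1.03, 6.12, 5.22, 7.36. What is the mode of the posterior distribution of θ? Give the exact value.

θ̂_MAP = 7.36

The Uniform(0, θ) likelihood is θ^(−n) for θ ≥ max(xᵢ), zero otherwise. Here max(xᵢ) = 7.36.
Posterior ∝ θ^(−2) · θ^(−4) = θ^(−6) on θ ≥ max(2.7, 7.36) = 7.36.
This density is strictly decreasing in θ, so the posterior mode lies at the lower boundary of the support.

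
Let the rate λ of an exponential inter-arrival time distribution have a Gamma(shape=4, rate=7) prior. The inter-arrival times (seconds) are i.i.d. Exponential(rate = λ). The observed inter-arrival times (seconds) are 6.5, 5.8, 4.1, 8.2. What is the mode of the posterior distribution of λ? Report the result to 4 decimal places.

The Exponential(rate=λ) likelihood is ∝ λ^n e^(−λΣtᵢ). Here n = 4 and Σtᵢ = 6.5 + 5.8 + 4.1 + 8.2 = 24.6.
Posterior ∝ λ^3e^(−7λ) · λ^4e^(−24.6λ) = λ^7e^(−31.6λ), i.e. Gamma(8, 31.6).
Mode = (a−1)/b = 7/31.6 ≈ 0.2215.

λ̂_MAP = 0.2215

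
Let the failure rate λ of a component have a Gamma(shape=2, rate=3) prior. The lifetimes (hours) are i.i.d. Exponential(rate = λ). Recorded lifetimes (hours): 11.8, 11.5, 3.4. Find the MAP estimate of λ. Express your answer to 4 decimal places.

λ̂_MAP = 0.1347

The Exponential(rate=λ) likelihood is ∝ λ^n e^(−λΣtᵢ). Here n = 3 and Σtᵢ = 11.8 + 11.5 + 3.4 = 26.7.
Posterior ∝ λe^(−3λ) · λ^3e^(−26.7λ) = λ^4e^(−29.7λ), i.e. Gamma(5, 29.7).
Mode = (a−1)/b = 4/29.7 ≈ 0.1347.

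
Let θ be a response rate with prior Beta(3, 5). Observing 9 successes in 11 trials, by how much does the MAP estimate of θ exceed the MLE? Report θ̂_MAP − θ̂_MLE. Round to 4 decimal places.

Posterior is Beta(12, 7); MAP = (12−1)/(19−2) = 11/17 ≈ 0.64706.
MLE ignores the prior: θ̂_MLE = k/n = 9/11 ≈ 0.81818.
Difference = 11/17 − 9/11 = -32/187 ≈ -0.1711.

MAP − MLE = -0.1711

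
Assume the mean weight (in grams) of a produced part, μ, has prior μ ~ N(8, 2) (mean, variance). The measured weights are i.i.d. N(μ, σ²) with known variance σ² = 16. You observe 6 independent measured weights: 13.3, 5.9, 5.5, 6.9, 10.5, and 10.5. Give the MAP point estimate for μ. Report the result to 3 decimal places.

n = 6; x̄ = (13.3 + 5.9 + 5.5 + 6.9 + 10.5 + 10.5)/6 = 52.6/6 = 263/30 ≈ 8.7667.
For a Normal prior and Normal likelihood with known variance, the posterior is Normal; its mode equals its mean, the precision-weighted average.
Prior precision 1/σ₀² = 1/2 = 0.5; data precision n/σ² = 6/16 = 0.375.
μ̂ = (0.5·8 + 0.375·(263/30)) / (0.5 + 0.375) = 7.2875/0.875 = 583/70 ≈ 8.329.

μ̂_MAP = 8.329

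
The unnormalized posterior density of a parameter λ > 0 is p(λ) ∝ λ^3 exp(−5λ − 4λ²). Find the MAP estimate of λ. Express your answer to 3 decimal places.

λ̂_MAP = 0.375

ℓ'(λ) = 3/λ − 5 − 8λ. Setting this to zero and multiplying by λ: 8λ² + 5λ − 3 = 0.
λ = (−5 + √(5² + 4·8·3)) / (2·8) = (−5 + √121) / 16 = (−5 + 11)/16 = 3/8.
ℓ''(λ) = −3/λ² − 8 < 0, confirming a maximum.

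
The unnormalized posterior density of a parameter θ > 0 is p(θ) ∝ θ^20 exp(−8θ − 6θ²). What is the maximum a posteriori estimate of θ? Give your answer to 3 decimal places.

ℓ'(θ) = 20/θ − 8 − 12θ. Setting this to zero and multiplying by θ: 12θ² + 8θ − 20 = 0.
θ = (−8 + √(8² + 4·12·20)) / (2·12) = (−8 + √1024) / 24 = (−8 + 32)/24 = 1.
ℓ''(θ) = −20/θ² − 12 < 0, confirming a maximum.

θ̂_MAP = 1.000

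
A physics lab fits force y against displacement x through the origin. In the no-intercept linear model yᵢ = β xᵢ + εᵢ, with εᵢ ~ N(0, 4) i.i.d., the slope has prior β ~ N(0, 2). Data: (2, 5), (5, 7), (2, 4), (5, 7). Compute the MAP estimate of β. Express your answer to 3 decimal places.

log p(β | y) = −Σ(yᵢ − βxᵢ)²/(2·4) − β²/(2·2) + const.
Setting the derivative to zero: Σxᵢ(yᵢ − βxᵢ)/4 − β/2 = 0, so β = Σxᵢyᵢ / (Σxᵢ² + σ²/τ²).
Σxᵢyᵢ = 2·5 + 5·7 + 2·4 + 5·7 = 88; Σxᵢ² = 58; σ²/τ² = 2.
β̂_MAP = 88 / (58 + 2) = 88/60 ≈ 1.467.

β̂_MAP = 1.467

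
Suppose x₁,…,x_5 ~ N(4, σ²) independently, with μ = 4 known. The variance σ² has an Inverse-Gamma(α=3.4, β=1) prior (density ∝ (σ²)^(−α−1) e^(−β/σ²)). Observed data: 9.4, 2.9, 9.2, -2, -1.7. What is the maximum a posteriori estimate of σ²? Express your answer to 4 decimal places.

Sum of squared deviations about the known mean: SS = (9.4−4)² + (2.9−4)² + (9.2−4)² + (-2−4)² + (-1.7−4)² = 125.9.
The Normal likelihood contributes (σ²)^(−n/2) exp(−SS/(2σ²)), so the posterior is Inverse-Gamma(α + n/2, β + SS/2) = Inverse-Gamma(5.9, 63.95).
The mode of Inverse-Gamma(a, b) is b/(a+1) = 63.95/6.9 ≈ 9.2681.

σ̂²_MAP = 9.2681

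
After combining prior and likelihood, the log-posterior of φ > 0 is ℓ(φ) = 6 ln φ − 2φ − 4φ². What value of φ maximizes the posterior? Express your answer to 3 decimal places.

ℓ'(φ) = 6/φ − 2 − 8φ. Setting this to zero and multiplying by φ: 8φ² + 2φ − 6 = 0.
φ = (−2 + √(2² + 4·8·6)) / (2·8) = (−2 + √196) / 16 = (−2 + 14)/16 = 3/4.
ℓ''(φ) = −6/φ² − 8 < 0, confirming a maximum.

φ̂_MAP = 0.750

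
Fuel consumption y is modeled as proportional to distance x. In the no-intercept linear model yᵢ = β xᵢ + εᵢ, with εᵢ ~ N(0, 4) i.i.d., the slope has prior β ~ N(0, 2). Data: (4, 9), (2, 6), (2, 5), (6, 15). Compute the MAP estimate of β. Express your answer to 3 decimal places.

β̂_MAP = 2.387

log p(β | y) = −Σ(yᵢ − βxᵢ)²/(2·4) − β²/(2·2) + const.
Setting the derivative to zero: Σxᵢ(yᵢ − βxᵢ)/4 − β/2 = 0, so β = Σxᵢyᵢ / (Σxᵢ² + σ²/τ²).
Σxᵢyᵢ = 4·9 + 2·6 + 2·5 + 6·15 = 148; Σxᵢ² = 60; σ²/τ² = 2.
β̂_MAP = 148 / (60 + 2) = 148/62 ≈ 2.387.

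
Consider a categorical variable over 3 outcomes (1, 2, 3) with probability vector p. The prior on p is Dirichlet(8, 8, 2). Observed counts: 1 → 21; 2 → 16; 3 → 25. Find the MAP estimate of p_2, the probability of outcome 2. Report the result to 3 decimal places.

The posterior is Dirichlet(αᵢ + nᵢ) = Dirichlet(29, 24, 27).
For a Dirichlet(a₁,…,a_K) with all aᵢ > 1, the mode has j-th component (aⱼ − 1)/(Σaᵢ − K).
Here Σaᵢ = 80 and K = 3, so p_2 = (24 − 1)/(80 − 3) = 23/77 ≈ 0.299.

MAP estimate: 0.299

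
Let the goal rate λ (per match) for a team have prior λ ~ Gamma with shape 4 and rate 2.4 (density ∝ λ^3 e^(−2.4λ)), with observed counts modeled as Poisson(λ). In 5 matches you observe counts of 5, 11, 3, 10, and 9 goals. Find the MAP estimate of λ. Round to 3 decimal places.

λ̂_MAP = 5.541

Σxᵢ = 5+11+3+10+9 = 38, with n = 5.
Posterior ∝ λ^3e^(−2.4λ) · λ^38e^(−5λ) = λ^41e^(−7.4λ), i.e. Gamma(shape=42, rate=7.4).
The mode of a Gamma(a, b) with a ≥ 1 (shape–rate) is (a−1)/b = 41/7.4 ≈ 5.541.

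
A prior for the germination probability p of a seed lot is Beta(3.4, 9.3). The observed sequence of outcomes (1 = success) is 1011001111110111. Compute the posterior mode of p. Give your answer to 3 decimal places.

Prior: Beta(3.4, 9.3).
Data: 12 successes in 16 trials (from the sequence). The binomial likelihood contributes p^12(1−p)^4, so the posterior is Beta(3.4+12, 9.3+4) = Beta(15.4, 13.3).
For Beta(a, b) with a, b > 1 the mode is (a−1)/(a+b−2) = 14.4/26.7 ≈ 0.539.

p̂_MAP = 0.539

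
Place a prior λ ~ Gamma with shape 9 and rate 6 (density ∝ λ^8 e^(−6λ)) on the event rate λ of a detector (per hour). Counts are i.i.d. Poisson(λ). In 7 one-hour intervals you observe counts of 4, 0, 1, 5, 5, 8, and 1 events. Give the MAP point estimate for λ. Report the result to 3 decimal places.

λ̂_MAP = 2.462

Σxᵢ = 4+0+1+5+5+8+1 = 24, with n = 7.
Posterior ∝ λ^8e^(−6λ) · λ^24e^(−7λ) = λ^32e^(−13λ), i.e. Gamma(shape=33, rate=13).
The mode of a Gamma(a, b) with a ≥ 1 (shape–rate) is (a−1)/b = 32/13 ≈ 2.462.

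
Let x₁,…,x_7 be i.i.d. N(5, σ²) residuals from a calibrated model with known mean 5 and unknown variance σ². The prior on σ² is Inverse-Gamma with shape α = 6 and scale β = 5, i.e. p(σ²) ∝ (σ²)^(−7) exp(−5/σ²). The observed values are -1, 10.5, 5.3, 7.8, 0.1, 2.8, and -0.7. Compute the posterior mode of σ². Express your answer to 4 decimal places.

σ̂²_MAP = 6.9295

Sum of squared deviations about the known mean: SS = (-1−5)² + (10.5−5)² + (5.3−5)² + (7.8−5)² + (0.1−5)² + (2.8−5)² + (-0.7−5)² = 135.52.
The Normal likelihood contributes (σ²)^(−n/2) exp(−SS/(2σ²)), so the posterior is Inverse-Gamma(α + n/2, β + SS/2) = Inverse-Gamma(9.5, 72.76).
The mode of Inverse-Gamma(a, b) is b/(a+1) = 72.76/10.5 ≈ 6.9295.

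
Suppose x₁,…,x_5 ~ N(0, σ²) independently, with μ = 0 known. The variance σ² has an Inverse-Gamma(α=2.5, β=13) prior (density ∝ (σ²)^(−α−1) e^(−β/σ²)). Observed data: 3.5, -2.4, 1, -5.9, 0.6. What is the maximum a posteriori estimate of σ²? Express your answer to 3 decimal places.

σ̂²_MAP = 6.682

Sum of squared deviations about the known mean: SS = (3.5−0)² + (-2.4−0)² + (1−0)² + (-5.9−0)² + (0.6−0)² = 54.18.
The Normal likelihood contributes (σ²)^(−n/2) exp(−SS/(2σ²)), so the posterior is Inverse-Gamma(α + n/2, β + SS/2) = Inverse-Gamma(5, 40.09).
The mode of Inverse-Gamma(a, b) is b/(a+1) = 40.09/6 ≈ 6.682.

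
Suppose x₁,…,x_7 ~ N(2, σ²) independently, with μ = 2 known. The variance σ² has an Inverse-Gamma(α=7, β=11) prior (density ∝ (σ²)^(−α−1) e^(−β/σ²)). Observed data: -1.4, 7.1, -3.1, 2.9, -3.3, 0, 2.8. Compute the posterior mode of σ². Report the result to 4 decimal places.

Sum of squared deviations about the known mean: SS = (-1.4−2)² + (7.1−2)² + (-3.1−2)² + (2.9−2)² + (-3.3−2)² + (0−2)² + (2.8−2)² = 97.12.
The Normal likelihood contributes (σ²)^(−n/2) exp(−SS/(2σ²)), so the posterior is Inverse-Gamma(α + n/2, β + SS/2) = Inverse-Gamma(10.5, 59.56).
The mode of Inverse-Gamma(a, b) is b/(a+1) = 59.56/11.5 ≈ 5.1791.

σ̂²_MAP = 5.1791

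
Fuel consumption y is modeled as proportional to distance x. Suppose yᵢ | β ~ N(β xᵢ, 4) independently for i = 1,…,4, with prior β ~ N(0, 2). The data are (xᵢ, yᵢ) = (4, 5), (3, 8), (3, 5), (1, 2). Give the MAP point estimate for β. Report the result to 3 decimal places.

β̂_MAP = 1.649

log p(β | y) = −Σ(yᵢ − βxᵢ)²/(2·4) − β²/(2·2) + const.
Setting the derivative to zero: Σxᵢ(yᵢ − βxᵢ)/4 − β/2 = 0, so β = Σxᵢyᵢ / (Σxᵢ² + σ²/τ²).
Σxᵢyᵢ = 4·5 + 3·8 + 3·5 + 1·2 = 61; Σxᵢ² = 35; σ²/τ² = 2.
β̂_MAP = 61 / (35 + 2) = 61/37 ≈ 1.649.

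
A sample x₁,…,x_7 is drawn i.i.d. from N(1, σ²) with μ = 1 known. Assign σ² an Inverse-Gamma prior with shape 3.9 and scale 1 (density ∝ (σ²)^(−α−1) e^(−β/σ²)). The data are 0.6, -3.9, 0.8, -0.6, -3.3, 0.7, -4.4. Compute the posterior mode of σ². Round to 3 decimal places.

σ̂²_MAP = 4.554

Sum of squared deviations about the known mean: SS = (0.6−1)² + (-3.9−1)² + (0.8−1)² + (-0.6−1)² + (-3.3−1)² + (0.7−1)² + (-4.4−1)² = 74.51.
The Normal likelihood contributes (σ²)^(−n/2) exp(−SS/(2σ²)), so the posterior is Inverse-Gamma(α + n/2, β + SS/2) = Inverse-Gamma(7.4, 38.255).
The mode of Inverse-Gamma(a, b) is b/(a+1) = 38.255/8.4 ≈ 4.554.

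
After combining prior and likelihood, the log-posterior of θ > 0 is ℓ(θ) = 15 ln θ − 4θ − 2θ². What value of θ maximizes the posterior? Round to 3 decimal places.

θ̂_MAP = 1.500

ℓ'(θ) = 15/θ − 4 − 4θ. Setting this to zero and multiplying by θ: 4θ² + 4θ − 15 = 0.
θ = (−4 + √(4² + 4·4·15)) / (2·4) = (−4 + √256) / 8 = (−4 + 16)/8 = 3/2.
ℓ''(θ) = −15/θ² − 4 < 0, confirming a maximum.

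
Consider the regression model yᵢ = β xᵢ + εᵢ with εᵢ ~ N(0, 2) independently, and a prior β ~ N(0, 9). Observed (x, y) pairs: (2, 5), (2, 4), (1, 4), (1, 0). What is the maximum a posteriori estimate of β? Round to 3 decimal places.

log p(β | y) = −Σ(yᵢ − βxᵢ)²/(2·2) − β²/(2·9) + const.
Setting the derivative to zero: Σxᵢ(yᵢ − βxᵢ)/2 − β/9 = 0, so β = Σxᵢyᵢ / (Σxᵢ² + σ²/τ²).
Σxᵢyᵢ = 2·5 + 2·4 + 1·4 + 1·0 = 22; Σxᵢ² = 10; σ²/τ² = 2/9.
β̂_MAP = 22 / (10 + 2/9) = 22/(92/9) = 99/46 ≈ 2.152.

β̂_MAP = 2.152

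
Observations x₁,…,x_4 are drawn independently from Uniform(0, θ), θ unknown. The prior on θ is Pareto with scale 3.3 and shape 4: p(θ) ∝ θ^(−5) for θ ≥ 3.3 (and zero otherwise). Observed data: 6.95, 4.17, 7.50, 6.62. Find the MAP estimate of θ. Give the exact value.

θ̂_MAP = 7.50

The Uniform(0, θ) likelihood is θ^(−n) for θ ≥ max(xᵢ), zero otherwise. Here max(xᵢ) = 7.50.
Posterior ∝ θ^(−5) · θ^(−4) = θ^(−9) on θ ≥ max(3.3, 7.50) = 7.50.
This density is strictly decreasing in θ, so the posterior mode lies at the lower boundary of the support.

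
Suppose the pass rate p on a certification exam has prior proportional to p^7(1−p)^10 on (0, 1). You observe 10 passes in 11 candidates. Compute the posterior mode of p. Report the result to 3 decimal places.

p̂_MAP = 0.607

The prior density ∝ p^7(1−p)^10 is the kernel of Beta(8, 11).
Data: 10 successes in 11 trials. The binomial likelihood contributes p^10(1−p)^1, so the posterior is Beta(8+10, 11+1) = Beta(18, 12).
For Beta(a, b) with a, b > 1 the mode is (a−1)/(a+b−2) = 17/28 ≈ 0.607.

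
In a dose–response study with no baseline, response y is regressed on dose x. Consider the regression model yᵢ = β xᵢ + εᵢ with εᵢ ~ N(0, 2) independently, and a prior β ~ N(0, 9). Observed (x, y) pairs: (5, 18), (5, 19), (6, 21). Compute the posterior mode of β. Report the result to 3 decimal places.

log p(β | y) = −Σ(yᵢ − βxᵢ)²/(2·2) − β²/(2·9) + const.
Setting the derivative to zero: Σxᵢ(yᵢ − βxᵢ)/2 − β/9 = 0, so β = Σxᵢyᵢ / (Σxᵢ² + σ²/τ²).
Σxᵢyᵢ = 5·18 + 5·19 + 6·21 = 311; Σxᵢ² = 86; σ²/τ² = 2/9.
β̂_MAP = 311 / (86 + 2/9) = 311/(776/9) = 2799/776 ≈ 3.607.

β̂_MAP = 3.607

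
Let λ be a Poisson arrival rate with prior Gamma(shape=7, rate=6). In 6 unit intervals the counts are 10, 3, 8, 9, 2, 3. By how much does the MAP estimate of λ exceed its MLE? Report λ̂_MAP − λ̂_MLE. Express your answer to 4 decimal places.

MAP − MLE = -2.4167

Σxᵢ = 35. Posterior is Gamma(42, 12); MAP = (42−1)/12 = 41/12 ≈ 3.41667.
MLE = x̄ = 35/6 ≈ 5.83333.
Difference = 41/12 − 35/6 = -29/12 ≈ -2.4167.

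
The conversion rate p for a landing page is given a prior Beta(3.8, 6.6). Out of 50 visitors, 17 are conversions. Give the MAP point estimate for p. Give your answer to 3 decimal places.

p̂_MAP = 0.339

Prior: Beta(3.8, 6.6).
Data: 17 successes in 50 trials. The binomial likelihood contributes p^17(1−p)^33, so the posterior is Beta(3.8+17, 6.6+33) = Beta(20.8, 39.6).
For Beta(a, b) with a, b > 1 the mode is (a−1)/(a+b−2) = 19.8/58.4 ≈ 0.339.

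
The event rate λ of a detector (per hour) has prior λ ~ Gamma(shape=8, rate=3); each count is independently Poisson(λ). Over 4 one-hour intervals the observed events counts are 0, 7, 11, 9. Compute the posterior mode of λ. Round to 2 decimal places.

λ̂_MAP = 4.86

Σxᵢ = 0+7+11+9 = 27, with n = 4.
Posterior ∝ λ^7e^(−3λ) · λ^27e^(−4λ) = λ^34e^(−7λ), i.e. Gamma(shape=35, rate=7).
The mode of a Gamma(a, b) with a ≥ 1 (shape–rate) is (a−1)/b = 34/7 ≈ 4.86.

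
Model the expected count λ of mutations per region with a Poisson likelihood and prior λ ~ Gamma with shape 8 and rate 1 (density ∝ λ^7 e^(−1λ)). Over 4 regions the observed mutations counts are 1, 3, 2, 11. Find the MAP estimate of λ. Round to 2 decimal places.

λ̂_MAP = 4.80

Σxᵢ = 1+3+2+11 = 17, with n = 4.
Posterior ∝ λ^7e^(−1λ) · λ^17e^(−4λ) = λ^24e^(−5λ), i.e. Gamma(shape=25, rate=5).
The mode of a Gamma(a, b) with a ≥ 1 (shape–rate) is (a−1)/b = 24/5 ≈ 4.80.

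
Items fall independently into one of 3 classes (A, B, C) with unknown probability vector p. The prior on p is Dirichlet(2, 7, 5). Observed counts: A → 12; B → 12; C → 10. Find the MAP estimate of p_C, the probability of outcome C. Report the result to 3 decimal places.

MAP estimate of p_C = 0.311

The posterior is Dirichlet(αᵢ + nᵢ) = Dirichlet(14, 19, 15).
For a Dirichlet(a₁,…,a_K) with all aᵢ > 1, the mode has j-th component (aⱼ − 1)/(Σaᵢ − K).
Here Σaᵢ = 48 and K = 3, so p_C = (15 − 1)/(48 − 3) = 14/45 ≈ 0.311.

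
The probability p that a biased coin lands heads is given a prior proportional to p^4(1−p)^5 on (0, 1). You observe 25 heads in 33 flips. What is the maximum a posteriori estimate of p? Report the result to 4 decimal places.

The prior density ∝ p^4(1−p)^5 is the kernel of Beta(5, 6).
Data: 25 successes in 33 trials. The binomial likelihood contributes p^25(1−p)^8, so the posterior is Beta(5+25, 6+8) = Beta(30, 14).
For Beta(a, b) with a, b > 1 the mode is (a−1)/(a+b−2) = 29/42 ≈ 0.6905.

p̂_MAP = 0.6905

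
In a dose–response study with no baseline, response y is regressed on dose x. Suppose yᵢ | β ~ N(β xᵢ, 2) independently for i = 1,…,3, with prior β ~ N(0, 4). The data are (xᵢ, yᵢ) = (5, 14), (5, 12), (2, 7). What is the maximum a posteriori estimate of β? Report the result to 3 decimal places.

β̂_MAP = 2.642

log p(β | y) = −Σ(yᵢ − βxᵢ)²/(2·2) − β²/(2·4) + const.
Setting the derivative to zero: Σxᵢ(yᵢ − βxᵢ)/2 − β/4 = 0, so β = Σxᵢyᵢ / (Σxᵢ² + σ²/τ²).
Σxᵢyᵢ = 5·14 + 5·12 + 2·7 = 144; Σxᵢ² = 54; σ²/τ² = 0.5.
β̂_MAP = 144 / (54 + 0.5) = 144/54.5 ≈ 2.642.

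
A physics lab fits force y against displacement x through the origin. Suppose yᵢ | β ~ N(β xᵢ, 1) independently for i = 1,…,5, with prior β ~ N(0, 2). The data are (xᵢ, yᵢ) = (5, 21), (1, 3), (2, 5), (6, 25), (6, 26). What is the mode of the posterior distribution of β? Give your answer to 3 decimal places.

log p(β | y) = −Σ(yᵢ − βxᵢ)²/(2·1) − β²/(2·2) + const.
Setting the derivative to zero: Σxᵢ(yᵢ − βxᵢ)/1 − β/2 = 0, so β = Σxᵢyᵢ / (Σxᵢ² + σ²/τ²).
Σxᵢyᵢ = 5·21 + 1·3 + 2·5 + 6·25 + 6·26 = 424; Σxᵢ² = 102; σ²/τ² = 0.5.
β̂_MAP = 424 / (102 + 0.5) = 424/102.5 ≈ 4.137.

β̂_MAP = 4.137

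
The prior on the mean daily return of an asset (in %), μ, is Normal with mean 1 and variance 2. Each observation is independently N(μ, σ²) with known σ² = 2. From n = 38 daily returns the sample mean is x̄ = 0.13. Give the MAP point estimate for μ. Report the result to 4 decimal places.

μ̂_MAP = 0.1523

n = 38, x̄ = 0.13.
For a Normal prior and Normal likelihood with known variance, the posterior is Normal; its mode equals its mean, the precision-weighted average.
Prior precision 1/σ₀² = 1/2 = 0.5; data precision n/σ² = 38/2 = 19.
μ̂ = (0.5·1 + 19·0.13) / (0.5 + 19) = 2.97/19.5 = 99/650 ≈ 0.1523.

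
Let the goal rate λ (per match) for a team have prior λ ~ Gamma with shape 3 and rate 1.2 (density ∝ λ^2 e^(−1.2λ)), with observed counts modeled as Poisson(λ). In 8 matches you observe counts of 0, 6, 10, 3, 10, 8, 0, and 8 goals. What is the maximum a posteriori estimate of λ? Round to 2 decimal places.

Σxᵢ = 0+6+10+3+10+8+0+8 = 45, with n = 8.
Posterior ∝ λ^2e^(−1.2λ) · λ^45e^(−8λ) = λ^47e^(−9.2λ), i.e. Gamma(shape=48, rate=9.2).
The mode of a Gamma(a, b) with a ≥ 1 (shape–rate) is (a−1)/b = 47/9.2 ≈ 5.11.

λ̂_MAP = 5.11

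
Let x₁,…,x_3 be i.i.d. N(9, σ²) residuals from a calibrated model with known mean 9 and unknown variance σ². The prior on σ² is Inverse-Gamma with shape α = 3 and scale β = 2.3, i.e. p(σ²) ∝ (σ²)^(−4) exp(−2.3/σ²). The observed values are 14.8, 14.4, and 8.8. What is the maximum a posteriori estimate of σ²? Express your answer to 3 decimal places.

Sum of squared deviations about the known mean: SS = (14.8−9)² + (14.4−9)² + (8.8−9)² = 62.84.
The Normal likelihood contributes (σ²)^(−n/2) exp(−SS/(2σ²)), so the posterior is Inverse-Gamma(α + n/2, β + SS/2) = Inverse-Gamma(4.5, 33.72).
The mode of Inverse-Gamma(a, b) is b/(a+1) = 33.72/5.5 ≈ 6.131.

σ̂²_MAP = 6.131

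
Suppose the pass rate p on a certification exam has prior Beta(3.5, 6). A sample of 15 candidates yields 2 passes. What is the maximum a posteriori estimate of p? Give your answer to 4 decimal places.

Prior: Beta(3.5, 6).
Data: 2 successes in 15 trials. The binomial likelihood contributes p^2(1−p)^13, so the posterior is Beta(3.5+2, 6+13) = Beta(5.5, 19).
For Beta(a, b) with a, b > 1 the mode is (a−1)/(a+b−2) = 4.5/22.5 ≈ 0.2000.

p̂_MAP = 0.2000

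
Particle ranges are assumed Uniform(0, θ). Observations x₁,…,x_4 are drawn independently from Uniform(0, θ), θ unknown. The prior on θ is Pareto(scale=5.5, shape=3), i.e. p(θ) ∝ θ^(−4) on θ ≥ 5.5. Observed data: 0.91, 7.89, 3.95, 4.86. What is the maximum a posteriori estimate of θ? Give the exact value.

The Uniform(0, θ) likelihood is θ^(−n) for θ ≥ max(xᵢ), zero otherwise. Here max(xᵢ) = 7.89.
Posterior ∝ θ^(−4) · θ^(−4) = θ^(−8) on θ ≥ max(5.5, 7.89) = 7.89.
This density is strictly decreasing in θ, so the posterior mode lies at the lower boundary of the support.

θ̂_MAP = 7.89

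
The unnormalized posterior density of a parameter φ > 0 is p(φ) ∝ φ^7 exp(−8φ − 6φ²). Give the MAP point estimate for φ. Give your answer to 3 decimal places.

ℓ'(φ) = 7/φ − 8 − 12φ. Setting this to zero and multiplying by φ: 12φ² + 8φ − 7 = 0.
φ = (−8 + √(8² + 4·12·7)) / (2·12) = (−8 + √400) / 24 = (−8 + 20)/24 = 1/2.
ℓ''(φ) = −7/φ² − 12 < 0, confirming a maximum.

φ̂_MAP = 0.500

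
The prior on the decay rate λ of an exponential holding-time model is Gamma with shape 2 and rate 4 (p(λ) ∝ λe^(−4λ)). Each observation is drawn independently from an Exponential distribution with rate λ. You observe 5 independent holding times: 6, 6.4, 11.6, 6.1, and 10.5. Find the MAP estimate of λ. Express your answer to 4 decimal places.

λ̂_MAP = 0.1345

The Exponential(rate=λ) likelihood is ∝ λ^n e^(−λΣtᵢ). Here n = 5 and Σtᵢ = 6 + 6.4 + 11.6 + 6.1 + 10.5 = 40.6.
Posterior ∝ λe^(−4λ) · λ^5e^(−40.6λ) = λ^6e^(−44.6λ), i.e. Gamma(7, 44.6).
Mode = (a−1)/b = 6/44.6 ≈ 0.1345.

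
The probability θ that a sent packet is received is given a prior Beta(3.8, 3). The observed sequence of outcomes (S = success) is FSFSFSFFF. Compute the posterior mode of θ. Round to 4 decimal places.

Prior: Beta(3.8, 3).
Data: 3 successes in 9 trials (from the sequence). The binomial likelihood contributes θ^3(1−θ)^6, so the posterior is Beta(3.8+3, 3+6) = Beta(6.8, 9).
For Beta(a, b) with a, b > 1 the mode is (a−1)/(a+b−2) = 5.8/13.8 ≈ 0.4203.

θ̂_MAP = 0.4203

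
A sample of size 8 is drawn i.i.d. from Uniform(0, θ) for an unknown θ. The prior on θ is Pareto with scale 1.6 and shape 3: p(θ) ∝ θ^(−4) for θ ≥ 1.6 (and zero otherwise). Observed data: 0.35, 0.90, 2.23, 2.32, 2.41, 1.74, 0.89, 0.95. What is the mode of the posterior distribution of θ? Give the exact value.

θ̂_MAP = 2.41

The Uniform(0, θ) likelihood is θ^(−n) for θ ≥ max(xᵢ), zero otherwise. Here max(xᵢ) = 2.41.
Posterior ∝ θ^(−4) · θ^(−8) = θ^(−12) on θ ≥ max(1.6, 2.41) = 2.41.
This density is strictly decreasing in θ, so the posterior mode lies at the lower boundary of the support.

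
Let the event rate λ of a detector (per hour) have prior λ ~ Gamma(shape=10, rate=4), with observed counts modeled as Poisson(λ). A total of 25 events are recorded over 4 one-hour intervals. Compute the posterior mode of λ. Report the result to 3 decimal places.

λ̂_MAP = 4.250

Σxᵢ = 25, n = 4.
Posterior ∝ λ^9e^(−4λ) · λ^25e^(−4λ) = λ^34e^(−8λ), i.e. Gamma(shape=35, rate=8).
The mode of a Gamma(a, b) with a ≥ 1 (shape–rate) is (a−1)/b = 34/8 ≈ 4.250.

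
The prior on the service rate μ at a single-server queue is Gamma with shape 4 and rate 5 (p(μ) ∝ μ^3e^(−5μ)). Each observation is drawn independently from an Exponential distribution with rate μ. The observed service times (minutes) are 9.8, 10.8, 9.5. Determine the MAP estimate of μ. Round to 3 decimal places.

The Exponential(rate=μ) likelihood is ∝ μ^n e^(−μΣtᵢ). Here n = 3 and Σtᵢ = 9.8 + 10.8 + 9.5 = 30.1.
Posterior ∝ μ^3e^(−5μ) · μ^3e^(−30.1μ) = μ^6e^(−35.1μ), i.e. Gamma(7, 35.1).
Mode = (a−1)/b = 6/35.1 ≈ 0.171.

μ̂_MAP = 0.171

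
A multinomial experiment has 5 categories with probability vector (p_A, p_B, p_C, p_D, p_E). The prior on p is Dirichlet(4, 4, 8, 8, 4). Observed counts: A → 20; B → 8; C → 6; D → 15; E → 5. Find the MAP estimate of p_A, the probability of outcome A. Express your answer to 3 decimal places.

MAP estimate of p_A = 0.299

The posterior is Dirichlet(αᵢ + nᵢ) = Dirichlet(24, 12, 14, 23, 9).
For a Dirichlet(a₁,…,a_K) with all aᵢ > 1, the mode has j-th component (aⱼ − 1)/(Σaᵢ − K).
Here Σaᵢ = 82 and K = 5, so p_A = (24 − 1)/(82 − 5) = 23/77 ≈ 0.299.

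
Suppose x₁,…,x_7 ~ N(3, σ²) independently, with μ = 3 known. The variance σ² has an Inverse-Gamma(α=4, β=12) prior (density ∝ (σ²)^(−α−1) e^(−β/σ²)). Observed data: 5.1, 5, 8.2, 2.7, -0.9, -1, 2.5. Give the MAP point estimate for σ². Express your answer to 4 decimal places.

Sum of squared deviations about the known mean: SS = (5.1−3)² + (5−3)² + (8.2−3)² + (2.7−3)² + (-0.9−3)² + (-1−3)² + (2.5−3)² = 67.
The Normal likelihood contributes (σ²)^(−n/2) exp(−SS/(2σ²)), so the posterior is Inverse-Gamma(α + n/2, β + SS/2) = Inverse-Gamma(7.5, 45.5).
The mode of Inverse-Gamma(a, b) is b/(a+1) = 45.5/8.5 ≈ 5.3529.

σ̂²_MAP = 5.3529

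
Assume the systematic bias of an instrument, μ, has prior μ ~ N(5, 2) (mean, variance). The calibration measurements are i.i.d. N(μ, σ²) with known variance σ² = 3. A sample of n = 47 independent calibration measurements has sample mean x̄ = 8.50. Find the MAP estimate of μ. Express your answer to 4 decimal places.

n = 47, x̄ = 8.50.
For a Normal prior and Normal likelihood with known variance, the posterior is Normal; its mode equals its mean, the precision-weighted average.
Prior precision 1/σ₀² = 1/2 = 0.5; data precision n/σ² = 47/3.
μ̂ = (0.5·5 + (47/3)·8.5) / (0.5 + 47/3) = (407/3)/(97/6) = 814/97 ≈ 8.3918.

μ̂_MAP = 8.3918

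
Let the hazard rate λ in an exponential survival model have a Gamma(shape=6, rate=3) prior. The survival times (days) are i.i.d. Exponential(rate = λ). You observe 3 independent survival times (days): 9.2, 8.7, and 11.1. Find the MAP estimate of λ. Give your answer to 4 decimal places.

λ̂_MAP = 0.2500

The Exponential(rate=λ) likelihood is ∝ λ^n e^(−λΣtᵢ). Here n = 3 and Σtᵢ = 9.2 + 8.7 + 11.1 = 29.
Posterior ∝ λ^5e^(−3λ) · λ^3e^(−29λ) = λ^8e^(−32λ), i.e. Gamma(9, 32).
Mode = (a−1)/b = 8/32 ≈ 0.2500.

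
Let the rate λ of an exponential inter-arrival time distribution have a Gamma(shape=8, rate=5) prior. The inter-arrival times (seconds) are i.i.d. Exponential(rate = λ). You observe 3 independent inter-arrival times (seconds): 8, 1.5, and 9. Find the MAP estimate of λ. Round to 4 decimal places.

λ̂_MAP = 0.4255

The Exponential(rate=λ) likelihood is ∝ λ^n e^(−λΣtᵢ). Here n = 3 and Σtᵢ = 8 + 1.5 + 9 = 18.5.
Posterior ∝ λ^7e^(−5λ) · λ^3e^(−18.5λ) = λ^10e^(−23.5λ), i.e. Gamma(11, 23.5).
Mode = (a−1)/b = 10/23.5 ≈ 0.4255.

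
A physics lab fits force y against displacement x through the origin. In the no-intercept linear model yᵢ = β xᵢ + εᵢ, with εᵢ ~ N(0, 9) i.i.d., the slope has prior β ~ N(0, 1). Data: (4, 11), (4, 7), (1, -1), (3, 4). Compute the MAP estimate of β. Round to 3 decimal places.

log p(β | y) = −Σ(yᵢ − βxᵢ)²/(2·9) − β²/(2·1) + const.
Setting the derivative to zero: Σxᵢ(yᵢ − βxᵢ)/9 − β/1 = 0, so β = Σxᵢyᵢ / (Σxᵢ² + σ²/τ²).
Σxᵢyᵢ = 4·11 + 4·7 + 1·(-1) + 3·4 = 83; Σxᵢ² = 42; σ²/τ² = 9.
β̂_MAP = 83 / (42 + 9) = 83/51 ≈ 1.627.

β̂_MAP = 1.627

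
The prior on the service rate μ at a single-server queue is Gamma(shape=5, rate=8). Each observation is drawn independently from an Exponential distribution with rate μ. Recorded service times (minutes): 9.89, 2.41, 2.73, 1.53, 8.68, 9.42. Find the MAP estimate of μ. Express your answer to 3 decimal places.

μ̂_MAP = 0.234

The Exponential(rate=μ) likelihood is ∝ μ^n e^(−μΣtᵢ). Here n = 6 and Σtᵢ = 9.89 + 2.41 + 2.73 + 1.53 + 8.68 + 9.42 = 34.66.
Posterior ∝ μ^4e^(−8μ) · μ^6e^(−34.66μ) = μ^10e^(−42.66μ), i.e. Gamma(11, 42.66).
Mode = (a−1)/b = 10/42.66 ≈ 0.234.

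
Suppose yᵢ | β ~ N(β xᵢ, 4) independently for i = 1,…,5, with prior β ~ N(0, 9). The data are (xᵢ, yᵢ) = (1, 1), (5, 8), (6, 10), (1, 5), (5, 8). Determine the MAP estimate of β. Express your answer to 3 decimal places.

log p(β | y) = −Σ(yᵢ − βxᵢ)²/(2·4) − β²/(2·9) + const.
Setting the derivative to zero: Σxᵢ(yᵢ − βxᵢ)/4 − β/9 = 0, so β = Σxᵢyᵢ / (Σxᵢ² + σ²/τ²).
Σxᵢyᵢ = 1·1 + 5·8 + 6·10 + 1·5 + 5·8 = 146; Σxᵢ² = 88; σ²/τ² = 4/9.
β̂_MAP = 146 / (88 + 4/9) = 146/(796/9) = 657/398 ≈ 1.651.

β̂_MAP = 1.651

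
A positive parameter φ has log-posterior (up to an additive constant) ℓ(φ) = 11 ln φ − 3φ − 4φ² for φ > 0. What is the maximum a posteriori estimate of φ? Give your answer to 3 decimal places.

φ̂_MAP = 1.000

ℓ'(φ) = 11/φ − 3 − 8φ. Setting this to zero and multiplying by φ: 8φ² + 3φ − 11 = 0.
φ = (−3 + √(3² + 4·8·11)) / (2·8) = (−3 + √361) / 16 = (−3 + 19)/16 = 1.
ℓ''(φ) = −11/φ² − 8 < 0, confirming a maximum.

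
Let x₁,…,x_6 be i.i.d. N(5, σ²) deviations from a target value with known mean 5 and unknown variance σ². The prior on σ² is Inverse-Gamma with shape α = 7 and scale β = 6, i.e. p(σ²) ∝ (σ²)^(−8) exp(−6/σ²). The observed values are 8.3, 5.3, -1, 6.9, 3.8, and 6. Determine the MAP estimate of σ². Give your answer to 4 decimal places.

Sum of squared deviations about the known mean: SS = (8.3−5)² + (5.3−5)² + (-1−5)² + (6.9−5)² + (3.8−5)² + (6−5)² = 53.03.
The Normal likelihood contributes (σ²)^(−n/2) exp(−SS/(2σ²)), so the posterior is Inverse-Gamma(α + n/2, β + SS/2) = Inverse-Gamma(10, 32.515).
The mode of Inverse-Gamma(a, b) is b/(a+1) = 32.515/11 ≈ 2.9559.

σ̂²_MAP = 2.9559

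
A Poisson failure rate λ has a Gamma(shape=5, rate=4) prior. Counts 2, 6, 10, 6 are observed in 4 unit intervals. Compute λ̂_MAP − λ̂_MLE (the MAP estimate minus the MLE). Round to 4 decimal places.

MAP − MLE = -2.5000

Σxᵢ = 24. Posterior is Gamma(29, 8); MAP = (29−1)/8 = 28/8 ≈ 3.50000.
MLE = x̄ = 24/4 ≈ 6.00000.
Difference = 28/8 − 24/4 = -5/2 ≈ -2.5000.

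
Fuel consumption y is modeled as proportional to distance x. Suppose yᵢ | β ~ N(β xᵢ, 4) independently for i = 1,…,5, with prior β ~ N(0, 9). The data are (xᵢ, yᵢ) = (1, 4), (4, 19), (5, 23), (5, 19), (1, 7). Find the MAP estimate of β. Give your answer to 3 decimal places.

β̂_MAP = 4.339

log p(β | y) = −Σ(yᵢ − βxᵢ)²/(2·4) − β²/(2·9) + const.
Setting the derivative to zero: Σxᵢ(yᵢ − βxᵢ)/4 − β/9 = 0, so β = Σxᵢyᵢ / (Σxᵢ² + σ²/τ²).
Σxᵢyᵢ = 1·4 + 4·19 + 5·23 + 5·19 + 1·7 = 297; Σxᵢ² = 68; σ²/τ² = 4/9.
β̂_MAP = 297 / (68 + 4/9) = 297/(616/9) = 243/56 ≈ 4.339.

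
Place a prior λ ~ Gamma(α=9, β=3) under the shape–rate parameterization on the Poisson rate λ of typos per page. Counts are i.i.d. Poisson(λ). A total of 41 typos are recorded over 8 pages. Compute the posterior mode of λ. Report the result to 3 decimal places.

Σxᵢ = 41, n = 8.
Posterior ∝ λ^8e^(−3λ) · λ^41e^(−8λ) = λ^49e^(−11λ), i.e. Gamma(shape=50, rate=11).
The mode of a Gamma(a, b) with a ≥ 1 (shape–rate) is (a−1)/b = 49/11 ≈ 4.455.

λ̂_MAP = 4.455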